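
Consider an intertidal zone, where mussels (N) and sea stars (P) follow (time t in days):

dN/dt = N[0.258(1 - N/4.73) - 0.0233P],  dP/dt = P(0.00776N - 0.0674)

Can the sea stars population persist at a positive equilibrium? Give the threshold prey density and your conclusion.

The predator equation gives dP/dt > 0 only when N > 0.0674/0.00776 = 8.69.
Without the predator, N → K = 4.73. Since 4.73 < 8.69, the predator cannot invade.

Threshold N = 8.69; K < 8.69, so no, the predator goes extinct.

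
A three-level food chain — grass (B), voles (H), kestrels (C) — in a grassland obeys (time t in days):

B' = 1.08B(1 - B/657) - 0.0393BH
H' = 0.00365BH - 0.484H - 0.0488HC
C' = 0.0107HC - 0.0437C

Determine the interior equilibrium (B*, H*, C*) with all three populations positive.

B* ≈ 559, H* ≈ 4.08, C* ≈ 31.9

From dC/dt = 0: 0.0107H* = 0.0437, so H* = 4.08.
From dB/dt = 0: 1.08(1 - B*/657) = 0.0393·4.08, giving B* = 657·(1 - 0.149) = 559.
From dH/dt = 0: 0.00365·559 - 0.484 = 0.0488C*, so C* = 1.56/0.0488 = 31.9.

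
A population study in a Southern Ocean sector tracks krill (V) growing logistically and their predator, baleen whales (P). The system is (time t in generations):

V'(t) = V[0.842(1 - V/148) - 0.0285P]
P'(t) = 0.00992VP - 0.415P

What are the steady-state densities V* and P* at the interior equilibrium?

From dP/dt = 0 with P > 0: 0.00992V* = 0.415, so V* = 41.8.
Substitute into dV/dt = 0: 0.842(1 - 41.8/148) = 0.0285P*.
The bracket is 0.717, giving P* = 0.604/0.0285 = 21.2.

V* ≈ 41.8, P* ≈ 21.2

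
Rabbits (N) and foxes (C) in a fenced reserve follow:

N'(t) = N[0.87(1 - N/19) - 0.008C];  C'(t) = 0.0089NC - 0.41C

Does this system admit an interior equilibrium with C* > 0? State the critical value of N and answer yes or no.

Threshold N = 46.1; K < 46.1, so no, the predator goes extinct.

The predator equation gives dC/dt > 0 only when N > 0.41/0.0089 = 46.1.
Without the predator, N → K = 19. Since 19 < 46.1, the predator cannot invade.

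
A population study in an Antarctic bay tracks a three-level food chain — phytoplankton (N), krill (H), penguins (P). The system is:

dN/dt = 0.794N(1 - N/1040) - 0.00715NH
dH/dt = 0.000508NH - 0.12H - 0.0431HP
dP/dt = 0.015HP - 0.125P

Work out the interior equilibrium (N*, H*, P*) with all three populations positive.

N* ≈ 962, H* ≈ 8.33, P* ≈ 8.55

From dP/dt = 0: 0.015H* = 0.125, so H* = 8.33.
From dN/dt = 0: 0.794(1 - N*/1040) = 0.00715·8.33, giving N* = 1040·(1 - 0.075) = 962.
From dH/dt = 0: 0.000508·962 - 0.12 = 0.0431P*, so P* = 0.369/0.0431 = 8.55.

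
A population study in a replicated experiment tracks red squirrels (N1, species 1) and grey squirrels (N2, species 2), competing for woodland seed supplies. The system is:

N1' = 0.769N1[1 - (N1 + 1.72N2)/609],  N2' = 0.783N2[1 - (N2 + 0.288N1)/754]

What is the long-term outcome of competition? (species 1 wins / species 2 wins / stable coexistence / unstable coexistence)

Compare the nullcline intercepts: K1/α12 = 609/1.72 = 354 < K2 = 754; K2/α21 = 754/0.288 = 2620 > K1 = 609.
Since the inequalities point opposite ways, species 2 can invade but species 1 cannot.

species 2 excludes species 1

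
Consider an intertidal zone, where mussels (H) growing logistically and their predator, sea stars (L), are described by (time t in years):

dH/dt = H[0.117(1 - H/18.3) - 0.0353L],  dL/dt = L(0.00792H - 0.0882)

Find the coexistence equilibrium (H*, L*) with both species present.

From dL/dt = 0 with L > 0: 0.00792H* = 0.0882, so H* = 11.1.
Substitute into dH/dt = 0: 0.117(1 - 11.1/18.3) = 0.0353L*.
The bracket is 0.391, giving L* = 0.0458/0.0353 = 1.3.

H* ≈ 11.1, L* ≈ 1.3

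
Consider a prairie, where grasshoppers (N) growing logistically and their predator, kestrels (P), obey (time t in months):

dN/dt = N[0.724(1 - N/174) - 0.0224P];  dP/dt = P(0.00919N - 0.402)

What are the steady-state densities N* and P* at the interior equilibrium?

From dP/dt = 0 with P > 0: 0.00919N* = 0.402, so N* = 43.7.
Substitute into dN/dt = 0: 0.724(1 - 43.7/174) = 0.0224P*.
The bracket is 0.749, giving P* = 0.542/0.0224 = 24.2.

N* ≈ 43.7, P* ≈ 24.2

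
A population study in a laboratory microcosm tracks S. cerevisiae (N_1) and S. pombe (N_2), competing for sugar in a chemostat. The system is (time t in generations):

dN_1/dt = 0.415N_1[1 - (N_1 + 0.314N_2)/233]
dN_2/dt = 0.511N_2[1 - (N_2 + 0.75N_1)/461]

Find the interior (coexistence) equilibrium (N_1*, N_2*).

N_1* ≈ 115, N_2* ≈ 374

Setting both brackets to zero gives the nullclines N_1 + 0.314N_2 = 233 and 0.75N_1 + N_2 = 461.
Substituting N_2 = 461 - 0.75N_1 into the first: N_1(1 - 0.314·0.75) = 233 - 0.314·461.
So N_1* = 88.2/0.764 = 115, and then N_2* = 461 - 0.75·115 = 374.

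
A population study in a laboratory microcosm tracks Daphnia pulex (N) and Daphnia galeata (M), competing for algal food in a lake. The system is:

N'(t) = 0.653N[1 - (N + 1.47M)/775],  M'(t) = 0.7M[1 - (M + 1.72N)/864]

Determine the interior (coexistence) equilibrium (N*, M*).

N* ≈ 324, M* ≈ 307

Setting both brackets to zero gives the nullclines N + 1.47M = 775 and 1.72N + M = 864.
Substituting M = 864 - 1.72N into the first: N(1 - 1.47·1.72) = 775 - 1.47·864.
So N* = -495/-1.53 = 324, and then M* = 864 - 1.72·324 = 307.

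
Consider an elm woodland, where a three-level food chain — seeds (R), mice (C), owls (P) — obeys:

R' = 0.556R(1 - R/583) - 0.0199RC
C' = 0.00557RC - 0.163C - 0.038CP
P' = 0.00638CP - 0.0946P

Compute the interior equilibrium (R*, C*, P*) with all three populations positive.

From dP/dt = 0: 0.00638C* = 0.0946, so C* = 14.8.
From dR/dt = 0: 0.556(1 - R*/583) = 0.0199·14.8, giving R* = 583·(1 - 0.531) = 274.
From dC/dt = 0: 0.00557·274 - 0.163 = 0.038P*, so P* = 1.36/0.038 = 35.8.

R* ≈ 274, C* ≈ 14.8, P* ≈ 35.8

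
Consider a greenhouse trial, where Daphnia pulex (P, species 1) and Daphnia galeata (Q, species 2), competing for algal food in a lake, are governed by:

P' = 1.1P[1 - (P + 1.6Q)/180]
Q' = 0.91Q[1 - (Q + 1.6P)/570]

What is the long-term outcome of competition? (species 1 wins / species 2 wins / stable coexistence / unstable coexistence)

species 2 excludes species 1

Compare the nullcline intercepts: K1/α12 = 180/1.6 = 112 < K2 = 570; K2/α21 = 570/1.6 = 356 > K1 = 180.
Since the inequalities point opposite ways, species 2 can invade but species 1 cannot.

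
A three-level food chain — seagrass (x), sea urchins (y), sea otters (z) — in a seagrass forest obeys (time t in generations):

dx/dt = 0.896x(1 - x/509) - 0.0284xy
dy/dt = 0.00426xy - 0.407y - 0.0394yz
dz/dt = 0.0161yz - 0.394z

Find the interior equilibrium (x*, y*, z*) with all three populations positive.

From dz/dt = 0: 0.0161y* = 0.394, so y* = 24.5.
From dx/dt = 0: 0.896(1 - x*/509) = 0.0284·24.5, giving x* = 509·(1 - 0.776) = 114.
From dy/dt = 0: 0.00426·114 - 0.407 = 0.0394z*, so z* = 0.0794/0.0394 = 2.02.

x* ≈ 114, y* ≈ 24.5, z* ≈ 2.02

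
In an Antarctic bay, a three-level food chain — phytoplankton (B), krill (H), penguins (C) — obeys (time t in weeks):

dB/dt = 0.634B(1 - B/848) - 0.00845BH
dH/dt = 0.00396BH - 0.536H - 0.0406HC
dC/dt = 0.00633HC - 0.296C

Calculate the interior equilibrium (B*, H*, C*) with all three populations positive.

B* ≈ 319, H* ≈ 46.8, C* ≈ 18

From dC/dt = 0: 0.00633H* = 0.296, so H* = 46.8.
From dB/dt = 0: 0.634(1 - B*/848) = 0.00845·46.8, giving B* = 848·(1 - 0.623) = 319.
From dH/dt = 0: 0.00396·319 - 0.536 = 0.0406C*, so C* = 0.729/0.0406 = 18.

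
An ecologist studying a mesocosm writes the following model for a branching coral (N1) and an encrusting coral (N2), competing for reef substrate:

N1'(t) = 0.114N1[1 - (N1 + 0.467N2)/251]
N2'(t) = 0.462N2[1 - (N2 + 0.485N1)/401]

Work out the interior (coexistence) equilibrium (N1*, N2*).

N1* ≈ 82.4, N2* ≈ 361

Setting both brackets to zero gives the nullclines N1 + 0.467N2 = 251 and 0.485N1 + N2 = 401.
Substituting N2 = 401 - 0.485N1 into the first: N1(1 - 0.467·0.485) = 251 - 0.467·401.
So N1* = 63.7/0.774 = 82.4, and then N2* = 401 - 0.485·82.4 = 361.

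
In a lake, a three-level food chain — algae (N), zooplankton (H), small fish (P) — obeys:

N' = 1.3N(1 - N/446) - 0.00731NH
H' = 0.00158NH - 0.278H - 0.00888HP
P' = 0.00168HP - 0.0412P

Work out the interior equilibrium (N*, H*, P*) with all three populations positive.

From dP/dt = 0: 0.00168H* = 0.0412, so H* = 24.5.
From dN/dt = 0: 1.3(1 - N*/446) = 0.00731·24.5, giving N* = 446·(1 - 0.138) = 384.
From dH/dt = 0: 0.00158·384 - 0.278 = 0.00888P*, so P* = 0.33/0.00888 = 37.1.

N* ≈ 384, H* ≈ 24.5, P* ≈ 37.1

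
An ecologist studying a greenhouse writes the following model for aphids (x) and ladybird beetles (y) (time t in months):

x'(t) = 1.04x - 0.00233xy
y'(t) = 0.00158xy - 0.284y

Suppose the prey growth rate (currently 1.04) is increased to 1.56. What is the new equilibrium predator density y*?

y* ≈ 670

At the interior fixed point, setting dx/dt = 0 with x > 0 fixes y* = (prey growth rate)/(xy coefficient) — independent of the other coefficients.
With the change, y* = 1.56/0.00233 = 670; it rises from 446.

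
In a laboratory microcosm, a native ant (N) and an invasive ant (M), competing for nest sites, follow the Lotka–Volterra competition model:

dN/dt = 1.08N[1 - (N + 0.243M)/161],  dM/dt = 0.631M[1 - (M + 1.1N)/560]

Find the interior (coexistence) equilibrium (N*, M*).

N* ≈ 34, M* ≈ 523

Setting both brackets to zero gives the nullclines N + 0.243M = 161 and 1.1N + M = 560.
Substituting M = 560 - 1.1N into the first: N(1 - 0.243·1.1) = 161 - 0.243·560.
So N* = 24.9/0.733 = 34, and then M* = 560 - 1.1·34 = 523.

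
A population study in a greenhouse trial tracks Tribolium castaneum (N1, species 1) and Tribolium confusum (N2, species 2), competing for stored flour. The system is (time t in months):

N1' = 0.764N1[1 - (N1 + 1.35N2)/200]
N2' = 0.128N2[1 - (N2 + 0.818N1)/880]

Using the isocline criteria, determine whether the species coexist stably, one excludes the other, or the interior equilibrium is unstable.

species 2 excludes species 1

Compare the nullcline intercepts: K1/α12 = 200/1.35 = 148 < K2 = 880; K2/α21 = 880/0.818 = 1080 > K1 = 200.
Since the inequalities point opposite ways, species 2 can invade but species 1 cannot.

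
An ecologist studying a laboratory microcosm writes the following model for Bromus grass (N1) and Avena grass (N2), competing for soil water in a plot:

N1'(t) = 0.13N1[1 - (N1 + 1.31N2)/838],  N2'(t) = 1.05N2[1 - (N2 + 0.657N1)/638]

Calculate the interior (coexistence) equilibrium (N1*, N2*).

N1* ≈ 15.9, N2* ≈ 628

Setting both brackets to zero gives the nullclines N1 + 1.31N2 = 838 and 0.657N1 + N2 = 638.
Substituting N2 = 638 - 0.657N1 into the first: N1(1 - 1.31·0.657) = 838 - 1.31·638.
So N1* = 2.22/0.139 = 15.9, and then N2* = 638 - 0.657·15.9 = 628.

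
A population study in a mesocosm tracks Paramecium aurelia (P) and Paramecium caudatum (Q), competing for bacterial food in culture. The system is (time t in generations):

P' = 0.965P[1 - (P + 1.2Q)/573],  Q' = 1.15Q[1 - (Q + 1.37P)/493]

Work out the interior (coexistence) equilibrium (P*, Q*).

Setting both brackets to zero gives the nullclines P + 1.2Q = 573 and 1.37P + Q = 493.
Substituting Q = 493 - 1.37P into the first: P(1 - 1.2·1.37) = 573 - 1.2·493.
So P* = -18.6/-0.644 = 28.9, and then Q* = 493 - 1.37·28.9 = 453.

P* ≈ 28.9, Q* ≈ 453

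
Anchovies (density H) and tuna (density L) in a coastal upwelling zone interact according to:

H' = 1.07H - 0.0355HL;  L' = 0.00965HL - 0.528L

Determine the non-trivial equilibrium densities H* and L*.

Set dL/dt = 0 with L > 0: 0.00965H - 0.528 = 0, so H* = 0.528/0.00965 = 54.7.
Set dH/dt = 0 with H > 0: 1.07 - 0.0355L = 0, so L* = 1.07/0.0355 = 30.1.

H* ≈ 54.7, L* ≈ 30.1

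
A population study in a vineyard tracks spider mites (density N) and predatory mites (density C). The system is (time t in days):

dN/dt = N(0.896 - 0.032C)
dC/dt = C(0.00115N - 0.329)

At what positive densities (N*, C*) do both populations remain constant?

Set dC/dt = 0 with C > 0: 0.00115N - 0.329 = 0, so N* = 0.329/0.00115 = 286.
Set dN/dt = 0 with N > 0: 0.896 - 0.032C = 0, so C* = 0.896/0.032 = 28.

N* ≈ 286, C* ≈ 28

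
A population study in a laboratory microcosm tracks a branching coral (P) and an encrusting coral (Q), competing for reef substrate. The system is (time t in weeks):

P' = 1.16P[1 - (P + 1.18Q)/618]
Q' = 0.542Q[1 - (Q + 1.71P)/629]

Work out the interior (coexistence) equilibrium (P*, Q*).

Setting both brackets to zero gives the nullclines P + 1.18Q = 618 and 1.71P + Q = 629.
Substituting Q = 629 - 1.71P into the first: P(1 - 1.18·1.71) = 618 - 1.18·629.
So P* = -124/-1.02 = 122, and then Q* = 629 - 1.71·122 = 420.

P* ≈ 122, Q* ≈ 420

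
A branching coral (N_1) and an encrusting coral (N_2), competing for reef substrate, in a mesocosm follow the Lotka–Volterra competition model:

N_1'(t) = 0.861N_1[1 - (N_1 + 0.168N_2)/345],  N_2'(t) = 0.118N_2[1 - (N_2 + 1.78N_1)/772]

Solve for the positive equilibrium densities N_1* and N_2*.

N_1* ≈ 307, N_2* ≈ 225

Setting both brackets to zero gives the nullclines N_1 + 0.168N_2 = 345 and 1.78N_1 + N_2 = 772.
Substituting N_2 = 772 - 1.78N_1 into the first: N_1(1 - 0.168·1.78) = 345 - 0.168·772.
So N_1* = 215/0.701 = 307, and then N_2* = 772 - 1.78·307 = 225.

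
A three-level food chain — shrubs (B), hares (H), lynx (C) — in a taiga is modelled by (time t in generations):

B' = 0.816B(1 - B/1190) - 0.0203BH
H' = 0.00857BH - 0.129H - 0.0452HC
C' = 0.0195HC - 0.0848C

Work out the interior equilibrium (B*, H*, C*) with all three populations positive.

From dC/dt = 0: 0.0195H* = 0.0848, so H* = 4.35.
From dB/dt = 0: 0.816(1 - B*/1190) = 0.0203·4.35, giving B* = 1190·(1 - 0.108) = 1060.
From dH/dt = 0: 0.00857·1060 - 0.129 = 0.0452C*, so C* = 8.97/0.0452 = 198.

B* ≈ 1060, H* ≈ 4.35, C* ≈ 198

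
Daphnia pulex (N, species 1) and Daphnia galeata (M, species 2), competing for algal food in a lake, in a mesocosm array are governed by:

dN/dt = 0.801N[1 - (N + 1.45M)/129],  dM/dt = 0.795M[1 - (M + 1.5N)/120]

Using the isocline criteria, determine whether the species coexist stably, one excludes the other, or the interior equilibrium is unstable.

Compare the nullcline intercepts: K1/α12 = 129/1.45 = 89 < K2 = 120; K2/α21 = 120/1.5 = 80 < K1 = 129.
Since both are reversed, neither can invade when rare; the interior point is a saddle.

unstable coexistence (outcome depends on initial conditions)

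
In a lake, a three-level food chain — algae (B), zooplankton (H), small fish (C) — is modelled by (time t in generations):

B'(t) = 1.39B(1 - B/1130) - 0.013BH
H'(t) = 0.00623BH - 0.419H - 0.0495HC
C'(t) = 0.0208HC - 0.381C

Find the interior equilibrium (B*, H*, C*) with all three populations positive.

B* ≈ 936, H* ≈ 18.3, C* ≈ 109

From dC/dt = 0: 0.0208H* = 0.381, so H* = 18.3.
From dB/dt = 0: 1.39(1 - B*/1130) = 0.013·18.3, giving B* = 1130·(1 - 0.171) = 936.
From dH/dt = 0: 0.00623·936 - 0.419 = 0.0495C*, so C* = 5.41/0.0495 = 109.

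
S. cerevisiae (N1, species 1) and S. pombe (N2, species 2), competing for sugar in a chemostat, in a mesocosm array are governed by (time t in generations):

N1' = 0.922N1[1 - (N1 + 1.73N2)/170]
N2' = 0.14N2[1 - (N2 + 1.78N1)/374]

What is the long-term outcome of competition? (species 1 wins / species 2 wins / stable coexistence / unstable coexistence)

Compare the nullcline intercepts: K1/α12 = 170/1.73 = 98.3 < K2 = 374; K2/α21 = 374/1.78 = 210 > K1 = 170.
Since the inequalities point opposite ways, species 2 can invade but species 1 cannot.

species 2 excludes species 1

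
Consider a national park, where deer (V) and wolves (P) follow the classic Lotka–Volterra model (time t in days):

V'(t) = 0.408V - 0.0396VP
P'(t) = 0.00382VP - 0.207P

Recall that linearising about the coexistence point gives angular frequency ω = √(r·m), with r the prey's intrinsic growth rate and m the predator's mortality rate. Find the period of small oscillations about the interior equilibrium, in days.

T ≈ 21.6 days

Here r = 0.408 and m = 0.207, so r·m = 0.0845.
ω = √0.0845 = 0.291 per day, hence T = 2π/ω ≈ 21.6 days.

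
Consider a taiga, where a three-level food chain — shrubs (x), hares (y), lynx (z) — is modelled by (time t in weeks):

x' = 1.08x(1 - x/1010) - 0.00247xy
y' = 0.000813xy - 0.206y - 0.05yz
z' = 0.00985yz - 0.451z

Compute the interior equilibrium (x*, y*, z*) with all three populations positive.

x* ≈ 904, y* ≈ 45.8, z* ≈ 10.6

From dz/dt = 0: 0.00985y* = 0.451, so y* = 45.8.
From dx/dt = 0: 1.08(1 - x*/1010) = 0.00247·45.8, giving x* = 1010·(1 - 0.105) = 904.
From dy/dt = 0: 0.000813·904 - 0.206 = 0.05z*, so z* = 0.529/0.05 = 10.6.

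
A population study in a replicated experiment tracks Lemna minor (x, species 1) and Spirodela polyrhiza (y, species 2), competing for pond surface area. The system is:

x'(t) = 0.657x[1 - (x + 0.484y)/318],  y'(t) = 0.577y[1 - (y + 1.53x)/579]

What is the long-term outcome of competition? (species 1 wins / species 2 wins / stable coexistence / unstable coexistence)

Compare the nullcline intercepts: K1/α12 = 318/0.484 = 657 > K2 = 579; K2/α21 = 579/1.53 = 378 > K1 = 318.
Since both inequalities hold, each species can invade when rare, so the interior equilibrium is stable.

stable coexistence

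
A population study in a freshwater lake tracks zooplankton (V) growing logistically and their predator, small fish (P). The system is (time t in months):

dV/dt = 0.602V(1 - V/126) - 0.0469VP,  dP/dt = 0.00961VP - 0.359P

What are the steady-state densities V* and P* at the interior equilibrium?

V* ≈ 37.4, P* ≈ 9.03

From dP/dt = 0 with P > 0: 0.00961V* = 0.359, so V* = 37.4.
Substitute into dV/dt = 0: 0.602(1 - 37.4/126) = 0.0469P*.
The bracket is 0.704, giving P* = 0.424/0.0469 = 9.03.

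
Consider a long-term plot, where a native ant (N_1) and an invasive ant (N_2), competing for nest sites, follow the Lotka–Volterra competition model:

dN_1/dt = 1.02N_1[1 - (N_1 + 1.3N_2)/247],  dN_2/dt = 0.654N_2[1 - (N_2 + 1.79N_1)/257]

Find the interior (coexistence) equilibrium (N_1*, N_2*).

N_1* ≈ 65.6, N_2* ≈ 140

Setting both brackets to zero gives the nullclines N_1 + 1.3N_2 = 247 and 1.79N_1 + N_2 = 257.
Substituting N_2 = 257 - 1.79N_1 into the first: N_1(1 - 1.3·1.79) = 247 - 1.3·257.
So N_1* = -87.1/-1.33 = 65.6, and then N_2* = 257 - 1.79·65.6 = 140.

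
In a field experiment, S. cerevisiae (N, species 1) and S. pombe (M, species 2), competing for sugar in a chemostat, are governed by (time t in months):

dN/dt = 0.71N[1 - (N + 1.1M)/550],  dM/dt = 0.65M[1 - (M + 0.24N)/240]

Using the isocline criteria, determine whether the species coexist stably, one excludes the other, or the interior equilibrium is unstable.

Compare the nullcline intercepts: K1/α12 = 550/1.1 = 500 > K2 = 240; K2/α21 = 240/0.24 = 1000 > K1 = 550.
Since both inequalities hold, each species can invade when rare, so the interior equilibrium is stable.

stable coexistence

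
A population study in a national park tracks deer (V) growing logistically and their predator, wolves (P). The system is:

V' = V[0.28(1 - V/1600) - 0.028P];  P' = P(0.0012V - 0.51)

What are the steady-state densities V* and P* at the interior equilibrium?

V* ≈ 425, P* ≈ 7.34

From dP/dt = 0 with P > 0: 0.0012V* = 0.51, so V* = 425.
Substitute into dV/dt = 0: 0.28(1 - 425/1600) = 0.028P*.
The bracket is 0.734, giving P* = 0.206/0.028 = 7.34.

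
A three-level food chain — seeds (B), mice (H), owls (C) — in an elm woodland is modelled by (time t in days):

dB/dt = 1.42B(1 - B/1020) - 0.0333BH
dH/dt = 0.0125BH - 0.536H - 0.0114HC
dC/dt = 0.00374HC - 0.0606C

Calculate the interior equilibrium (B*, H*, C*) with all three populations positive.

B* ≈ 632, H* ≈ 16.2, C* ≈ 646

From dC/dt = 0: 0.00374H* = 0.0606, so H* = 16.2.
From dB/dt = 0: 1.42(1 - B*/1020) = 0.0333·16.2, giving B* = 1020·(1 - 0.38) = 632.
From dH/dt = 0: 0.0125·632 - 0.536 = 0.0114C*, so C* = 7.37/0.0114 = 646.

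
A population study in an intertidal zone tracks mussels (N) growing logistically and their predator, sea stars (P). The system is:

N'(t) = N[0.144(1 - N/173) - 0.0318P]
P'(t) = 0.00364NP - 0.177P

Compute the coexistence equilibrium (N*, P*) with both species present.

N* ≈ 48.6, P* ≈ 3.26

From dP/dt = 0 with P > 0: 0.00364N* = 0.177, so N* = 48.6.
Substitute into dN/dt = 0: 0.144(1 - 48.6/173) = 0.0318P*.
The bracket is 0.719, giving P* = 0.104/0.0318 = 3.26.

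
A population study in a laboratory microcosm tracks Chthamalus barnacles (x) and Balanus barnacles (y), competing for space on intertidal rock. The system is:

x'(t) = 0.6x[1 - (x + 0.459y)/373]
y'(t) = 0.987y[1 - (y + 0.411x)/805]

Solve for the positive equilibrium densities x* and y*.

Setting both brackets to zero gives the nullclines x + 0.459y = 373 and 0.411x + y = 805.
Substituting y = 805 - 0.411x into the first: x(1 - 0.459·0.411) = 373 - 0.459·805.
So x* = 3.5/0.811 = 4.32, and then y* = 805 - 0.411·4.32 = 803.

x* ≈ 4.32, y* ≈ 803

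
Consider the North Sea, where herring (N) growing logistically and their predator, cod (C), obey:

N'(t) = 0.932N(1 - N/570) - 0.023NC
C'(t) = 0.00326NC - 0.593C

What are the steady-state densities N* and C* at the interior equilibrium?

N* ≈ 182, C* ≈ 27.6

From dC/dt = 0 with C > 0: 0.00326N* = 0.593, so N* = 182.
Substitute into dN/dt = 0: 0.932(1 - 182/570) = 0.023C*.
The bracket is 0.681, giving C* = 0.635/0.023 = 27.6.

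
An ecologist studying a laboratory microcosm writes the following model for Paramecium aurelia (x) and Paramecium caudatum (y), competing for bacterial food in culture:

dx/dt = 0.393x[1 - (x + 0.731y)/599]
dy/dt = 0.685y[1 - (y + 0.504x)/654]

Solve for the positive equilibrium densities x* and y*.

Setting both brackets to zero gives the nullclines x + 0.731y = 599 and 0.504x + y = 654.
Substituting y = 654 - 0.504x into the first: x(1 - 0.731·0.504) = 599 - 0.731·654.
So x* = 121/0.632 = 191, and then y* = 654 - 0.504·191 = 558.

x* ≈ 191, y* ≈ 558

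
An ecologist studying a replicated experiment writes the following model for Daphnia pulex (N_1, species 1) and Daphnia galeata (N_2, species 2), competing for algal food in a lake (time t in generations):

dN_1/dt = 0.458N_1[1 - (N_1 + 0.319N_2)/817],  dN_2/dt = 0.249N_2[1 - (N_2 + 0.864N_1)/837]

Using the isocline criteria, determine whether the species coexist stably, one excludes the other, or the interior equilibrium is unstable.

Compare the nullcline intercepts: K1/α12 = 817/0.319 = 2560 > K2 = 837; K2/α21 = 837/0.864 = 969 > K1 = 817.
Since both inequalities hold, each species can invade when rare, so the interior equilibrium is stable.

stable coexistence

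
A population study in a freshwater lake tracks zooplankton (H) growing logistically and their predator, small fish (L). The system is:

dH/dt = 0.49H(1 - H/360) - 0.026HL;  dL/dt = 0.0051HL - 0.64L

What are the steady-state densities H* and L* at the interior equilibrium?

H* ≈ 125, L* ≈ 12.3

From dL/dt = 0 with L > 0: 0.0051H* = 0.64, so H* = 125.
Substitute into dH/dt = 0: 0.49(1 - 125/360) = 0.026L*.
The bracket is 0.651, giving L* = 0.319/0.026 = 12.3.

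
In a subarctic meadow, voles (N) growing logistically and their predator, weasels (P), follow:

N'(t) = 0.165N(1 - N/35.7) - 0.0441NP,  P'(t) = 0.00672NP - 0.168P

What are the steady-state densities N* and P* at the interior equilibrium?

From dP/dt = 0 with P > 0: 0.00672N* = 0.168, so N* = 25.
Substitute into dN/dt = 0: 0.165(1 - 25/35.7) = 0.0441P*.
The bracket is 0.3, giving P* = 0.0495/0.0441 = 1.12.

N* ≈ 25, P* ≈ 1.12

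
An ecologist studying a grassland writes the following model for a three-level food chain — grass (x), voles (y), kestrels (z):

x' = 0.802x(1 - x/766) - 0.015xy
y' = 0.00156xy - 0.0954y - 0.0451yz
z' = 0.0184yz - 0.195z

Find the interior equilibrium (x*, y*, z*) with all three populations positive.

x* ≈ 614, y* ≈ 10.6, z* ≈ 19.1

From dz/dt = 0: 0.0184y* = 0.195, so y* = 10.6.
From dx/dt = 0: 0.802(1 - x*/766) = 0.015·10.6, giving x* = 766·(1 - 0.198) = 614.
From dy/dt = 0: 0.00156·614 - 0.0954 = 0.0451z*, so z* = 0.863/0.0451 = 19.1.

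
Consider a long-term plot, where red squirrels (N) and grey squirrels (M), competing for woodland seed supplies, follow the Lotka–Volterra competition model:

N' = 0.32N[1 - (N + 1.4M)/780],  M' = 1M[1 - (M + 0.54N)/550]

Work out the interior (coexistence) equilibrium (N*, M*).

N* ≈ 41, M* ≈ 528

Setting both brackets to zero gives the nullclines N + 1.4M = 780 and 0.54N + M = 550.
Substituting M = 550 - 0.54N into the first: N(1 - 1.4·0.54) = 780 - 1.4·550.
So N* = 10/0.244 = 41, and then M* = 550 - 0.54·41 = 528.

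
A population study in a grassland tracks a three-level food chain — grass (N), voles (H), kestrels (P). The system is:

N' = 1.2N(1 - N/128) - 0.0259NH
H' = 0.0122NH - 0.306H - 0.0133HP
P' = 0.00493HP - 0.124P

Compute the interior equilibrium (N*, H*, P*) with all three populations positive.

N* ≈ 58.5, H* ≈ 25.2, P* ≈ 30.7

From dP/dt = 0: 0.00493H* = 0.124, so H* = 25.2.
From dN/dt = 0: 1.2(1 - N*/128) = 0.0259·25.2, giving N* = 128·(1 - 0.543) = 58.5.
From dH/dt = 0: 0.0122·58.5 - 0.306 = 0.0133P*, so P* = 0.408/0.0133 = 30.7.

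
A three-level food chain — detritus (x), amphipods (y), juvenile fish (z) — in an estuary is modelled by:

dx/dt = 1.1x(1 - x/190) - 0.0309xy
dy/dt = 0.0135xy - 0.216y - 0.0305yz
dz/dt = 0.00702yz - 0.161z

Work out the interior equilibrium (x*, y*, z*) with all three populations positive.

x* ≈ 67.6, y* ≈ 22.9, z* ≈ 22.8

From dz/dt = 0: 0.00702y* = 0.161, so y* = 22.9.
From dx/dt = 0: 1.1(1 - x*/190) = 0.0309·22.9, giving x* = 190·(1 - 0.644) = 67.6.
From dy/dt = 0: 0.0135·67.6 - 0.216 = 0.0305z*, so z* = 0.696/0.0305 = 22.8.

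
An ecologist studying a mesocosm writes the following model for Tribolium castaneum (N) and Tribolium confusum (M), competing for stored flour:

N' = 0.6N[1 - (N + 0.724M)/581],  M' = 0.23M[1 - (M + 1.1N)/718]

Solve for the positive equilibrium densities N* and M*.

Setting both brackets to zero gives the nullclines N + 0.724M = 581 and 1.1N + M = 718.
Substituting M = 718 - 1.1N into the first: N(1 - 0.724·1.1) = 581 - 0.724·718.
So N* = 61.2/0.204 = 300, and then M* = 718 - 1.1·300 = 388.

N* ≈ 300, M* ≈ 388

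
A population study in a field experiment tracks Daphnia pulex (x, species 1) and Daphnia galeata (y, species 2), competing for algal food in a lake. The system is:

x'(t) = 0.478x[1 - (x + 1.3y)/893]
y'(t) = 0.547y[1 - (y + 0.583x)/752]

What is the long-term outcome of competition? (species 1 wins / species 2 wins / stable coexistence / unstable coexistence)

species 2 excludes species 1

Compare the nullcline intercepts: K1/α12 = 893/1.3 = 687 < K2 = 752; K2/α21 = 752/0.583 = 1290 > K1 = 893.
Since the inequalities point opposite ways, species 2 can invade but species 1 cannot.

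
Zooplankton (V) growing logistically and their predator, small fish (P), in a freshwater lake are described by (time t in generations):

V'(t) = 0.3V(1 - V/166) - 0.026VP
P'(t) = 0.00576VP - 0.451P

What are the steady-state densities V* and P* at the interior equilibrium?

From dP/dt = 0 with P > 0: 0.00576V* = 0.451, so V* = 78.3.
Substitute into dV/dt = 0: 0.3(1 - 78.3/166) = 0.026P*.
The bracket is 0.528, giving P* = 0.158/0.026 = 6.1.

V* ≈ 78.3, P* ≈ 6.1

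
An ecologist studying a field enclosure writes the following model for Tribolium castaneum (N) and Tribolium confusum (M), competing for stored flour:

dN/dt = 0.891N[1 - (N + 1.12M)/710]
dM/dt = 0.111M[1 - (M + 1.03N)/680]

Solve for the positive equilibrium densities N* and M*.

N* ≈ 336, M* ≈ 334

Setting both brackets to zero gives the nullclines N + 1.12M = 710 and 1.03N + M = 680.
Substituting M = 680 - 1.03N into the first: N(1 - 1.12·1.03) = 710 - 1.12·680.
So N* = -51.6/-0.154 = 336, and then M* = 680 - 1.03·336 = 334.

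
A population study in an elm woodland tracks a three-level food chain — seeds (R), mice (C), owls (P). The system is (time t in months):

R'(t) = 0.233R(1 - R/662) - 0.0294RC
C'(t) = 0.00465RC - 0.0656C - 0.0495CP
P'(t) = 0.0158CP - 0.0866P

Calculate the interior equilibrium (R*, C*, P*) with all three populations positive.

From dP/dt = 0: 0.0158C* = 0.0866, so C* = 5.48.
From dR/dt = 0: 0.233(1 - R*/662) = 0.0294·5.48, giving R* = 662·(1 - 0.692) = 204.
From dC/dt = 0: 0.00465·204 - 0.0656 = 0.0495P*, so P* = 0.884/0.0495 = 17.9.

R* ≈ 204, C* ≈ 5.48, P* ≈ 17.9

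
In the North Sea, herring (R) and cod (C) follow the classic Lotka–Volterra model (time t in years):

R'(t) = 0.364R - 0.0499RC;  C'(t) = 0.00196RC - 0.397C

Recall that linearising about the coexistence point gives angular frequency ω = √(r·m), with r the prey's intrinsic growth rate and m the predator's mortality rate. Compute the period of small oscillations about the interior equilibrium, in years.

T ≈ 16.5 years

Here r = 0.364 and m = 0.397, so r·m = 0.145.
ω = √0.145 = 0.38 per year, hence T = 2π/ω ≈ 16.5 years.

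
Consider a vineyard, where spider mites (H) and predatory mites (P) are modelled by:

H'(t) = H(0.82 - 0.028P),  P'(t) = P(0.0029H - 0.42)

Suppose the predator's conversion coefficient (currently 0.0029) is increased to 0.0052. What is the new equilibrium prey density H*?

H* ≈ 80.8

At the interior fixed point, setting dP/dt = 0 with P > 0 fixes H* = (predator death rate)/(HP coefficient) — independent of the other coefficients.
With the change, H* = 0.42/0.0052 = 80.8; it falls from 145.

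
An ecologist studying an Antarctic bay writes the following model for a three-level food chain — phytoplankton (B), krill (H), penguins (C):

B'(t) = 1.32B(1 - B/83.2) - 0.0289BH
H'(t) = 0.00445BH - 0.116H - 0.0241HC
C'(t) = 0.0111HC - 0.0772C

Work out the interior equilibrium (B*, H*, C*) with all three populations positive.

B* ≈ 70.5, H* ≈ 6.95, C* ≈ 8.21

From dC/dt = 0: 0.0111H* = 0.0772, so H* = 6.95.
From dB/dt = 0: 1.32(1 - B*/83.2) = 0.0289·6.95, giving B* = 83.2·(1 - 0.152) = 70.5.
From dH/dt = 0: 0.00445·70.5 - 0.116 = 0.0241C*, so C* = 0.198/0.0241 = 8.21.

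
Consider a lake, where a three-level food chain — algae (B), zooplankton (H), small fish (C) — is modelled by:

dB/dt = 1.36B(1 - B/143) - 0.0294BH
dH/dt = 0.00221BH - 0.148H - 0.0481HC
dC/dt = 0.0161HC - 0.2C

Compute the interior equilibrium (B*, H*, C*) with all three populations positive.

B* ≈ 105, H* ≈ 12.4, C* ≈ 1.73

From dC/dt = 0: 0.0161H* = 0.2, so H* = 12.4.
From dB/dt = 0: 1.36(1 - B*/143) = 0.0294·12.4, giving B* = 143·(1 - 0.269) = 105.
From dH/dt = 0: 0.00221·105 - 0.148 = 0.0481C*, so C* = 0.0832/0.0481 = 1.73.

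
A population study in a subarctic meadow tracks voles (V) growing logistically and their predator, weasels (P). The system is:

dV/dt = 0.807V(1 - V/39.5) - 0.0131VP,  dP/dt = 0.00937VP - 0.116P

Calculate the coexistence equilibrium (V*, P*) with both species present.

From dP/dt = 0 with P > 0: 0.00937V* = 0.116, so V* = 12.4.
Substitute into dV/dt = 0: 0.807(1 - 12.4/39.5) = 0.0131P*.
The bracket is 0.687, giving P* = 0.554/0.0131 = 42.3.

V* ≈ 12.4, P* ≈ 42.3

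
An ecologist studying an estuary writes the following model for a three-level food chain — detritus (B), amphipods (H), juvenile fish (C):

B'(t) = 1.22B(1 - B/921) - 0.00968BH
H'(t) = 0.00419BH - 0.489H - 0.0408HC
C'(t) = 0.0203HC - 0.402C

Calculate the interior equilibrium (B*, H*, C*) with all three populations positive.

B* ≈ 776, H* ≈ 19.8, C* ≈ 67.7

From dC/dt = 0: 0.0203H* = 0.402, so H* = 19.8.
From dB/dt = 0: 1.22(1 - B*/921) = 0.00968·19.8, giving B* = 921·(1 - 0.157) = 776.
From dH/dt = 0: 0.00419·776 - 0.489 = 0.0408C*, so C* = 2.76/0.0408 = 67.7.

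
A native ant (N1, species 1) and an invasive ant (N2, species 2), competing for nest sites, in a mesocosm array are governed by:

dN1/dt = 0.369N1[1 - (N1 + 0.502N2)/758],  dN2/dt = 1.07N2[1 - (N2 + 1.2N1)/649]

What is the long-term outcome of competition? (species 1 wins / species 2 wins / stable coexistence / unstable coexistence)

Compare the nullcline intercepts: K1/α12 = 758/0.502 = 1510 > K2 = 649; K2/α21 = 649/1.2 = 541 < K1 = 758.
Since the inequalities point opposite ways, species 1 can invade but species 2 cannot.

species 1 excludes species 2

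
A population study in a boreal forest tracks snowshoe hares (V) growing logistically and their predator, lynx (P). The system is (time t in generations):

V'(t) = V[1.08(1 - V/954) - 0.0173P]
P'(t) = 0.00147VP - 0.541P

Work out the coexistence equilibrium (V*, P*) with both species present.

V* ≈ 368, P* ≈ 38.3

From dP/dt = 0 with P > 0: 0.00147V* = 0.541, so V* = 368.
Substitute into dV/dt = 0: 1.08(1 - 368/954) = 0.0173P*.
The bracket is 0.614, giving P* = 0.663/0.0173 = 38.3.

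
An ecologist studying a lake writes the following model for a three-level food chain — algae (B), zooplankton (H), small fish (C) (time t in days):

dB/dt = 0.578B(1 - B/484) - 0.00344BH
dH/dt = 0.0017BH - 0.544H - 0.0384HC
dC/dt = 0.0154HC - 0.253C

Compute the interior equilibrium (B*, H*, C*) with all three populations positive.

From dC/dt = 0: 0.0154H* = 0.253, so H* = 16.4.
From dB/dt = 0: 0.578(1 - B*/484) = 0.00344·16.4, giving B* = 484·(1 - 0.0978) = 437.
From dH/dt = 0: 0.0017·437 - 0.544 = 0.0384C*, so C* = 0.198/0.0384 = 5.17.

B* ≈ 437, H* ≈ 16.4, C* ≈ 5.17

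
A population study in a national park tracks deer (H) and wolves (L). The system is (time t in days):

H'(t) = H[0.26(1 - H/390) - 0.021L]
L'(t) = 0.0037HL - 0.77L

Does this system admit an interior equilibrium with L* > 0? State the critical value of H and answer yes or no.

The predator equation gives dL/dt > 0 only when H > 0.77/0.0037 = 208.
Without the predator, H → K = 390. Since 390 > 208, the predator can invade and persist.

Threshold H = 208; K > 208, so yes, the predator persists.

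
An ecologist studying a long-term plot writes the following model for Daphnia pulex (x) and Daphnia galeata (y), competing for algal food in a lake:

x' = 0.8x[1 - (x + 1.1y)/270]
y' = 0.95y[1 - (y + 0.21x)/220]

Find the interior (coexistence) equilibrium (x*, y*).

x* ≈ 36.4, y* ≈ 212

Setting both brackets to zero gives the nullclines x + 1.1y = 270 and 0.21x + y = 220.
Substituting y = 220 - 0.21x into the first: x(1 - 1.1·0.21) = 270 - 1.1·220.
So x* = 28/0.769 = 36.4, and then y* = 220 - 0.21·36.4 = 212.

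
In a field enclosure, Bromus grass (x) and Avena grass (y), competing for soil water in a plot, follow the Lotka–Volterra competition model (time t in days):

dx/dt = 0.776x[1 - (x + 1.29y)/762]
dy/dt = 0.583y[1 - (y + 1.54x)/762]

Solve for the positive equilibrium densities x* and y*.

Setting both brackets to zero gives the nullclines x + 1.29y = 762 and 1.54x + y = 762.
Substituting y = 762 - 1.54x into the first: x(1 - 1.29·1.54) = 762 - 1.29·762.
So x* = -221/-0.987 = 224, and then y* = 762 - 1.54·224 = 417.

x* ≈ 224, y* ≈ 417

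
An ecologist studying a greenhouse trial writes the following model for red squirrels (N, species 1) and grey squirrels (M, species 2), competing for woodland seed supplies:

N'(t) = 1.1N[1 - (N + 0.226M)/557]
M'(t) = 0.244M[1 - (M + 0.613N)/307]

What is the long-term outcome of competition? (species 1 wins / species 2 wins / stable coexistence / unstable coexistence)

Compare the nullcline intercepts: K1/α12 = 557/0.226 = 2460 > K2 = 307; K2/α21 = 307/0.613 = 501 < K1 = 557.
Since the inequalities point opposite ways, species 1 can invade but species 2 cannot.

species 1 excludes species 2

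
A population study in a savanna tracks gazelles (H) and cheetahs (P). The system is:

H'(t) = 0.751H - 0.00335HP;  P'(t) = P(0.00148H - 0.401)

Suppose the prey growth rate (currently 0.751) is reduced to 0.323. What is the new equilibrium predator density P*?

P* ≈ 96.4

At the interior fixed point, setting dH/dt = 0 with H > 0 fixes P* = (prey growth rate)/(HP coefficient) — independent of the other coefficients.
With the change, P* = 0.323/0.00335 = 96.4; it falls from 224.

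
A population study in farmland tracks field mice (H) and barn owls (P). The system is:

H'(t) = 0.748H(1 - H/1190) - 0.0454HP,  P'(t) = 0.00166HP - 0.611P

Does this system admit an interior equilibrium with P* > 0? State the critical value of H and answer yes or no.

Threshold H = 368; K > 368, so yes, the predator persists.

The predator equation gives dP/dt > 0 only when H > 0.611/0.00166 = 368.
Without the predator, H → K = 1190. Since 1190 > 368, the predator can invade and persist.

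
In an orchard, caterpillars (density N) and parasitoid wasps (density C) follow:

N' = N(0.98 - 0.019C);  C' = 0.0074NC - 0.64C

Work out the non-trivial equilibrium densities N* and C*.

Set dC/dt = 0 with C > 0: 0.0074N - 0.64 = 0, so N* = 0.64/0.0074 = 86.5.
Set dN/dt = 0 with N > 0: 0.98 - 0.019C = 0, so C* = 0.98/0.019 = 51.6.

N* ≈ 86.5, C* ≈ 51.6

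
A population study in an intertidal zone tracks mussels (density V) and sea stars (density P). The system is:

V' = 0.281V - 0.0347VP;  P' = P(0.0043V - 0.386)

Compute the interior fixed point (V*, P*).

V* ≈ 89.8, P* ≈ 8.1

Set dP/dt = 0 with P > 0: 0.0043V - 0.386 = 0, so V* = 0.386/0.0043 = 89.8.
Set dV/dt = 0 with V > 0: 0.281 - 0.0347P = 0, so P* = 0.281/0.0347 = 8.1.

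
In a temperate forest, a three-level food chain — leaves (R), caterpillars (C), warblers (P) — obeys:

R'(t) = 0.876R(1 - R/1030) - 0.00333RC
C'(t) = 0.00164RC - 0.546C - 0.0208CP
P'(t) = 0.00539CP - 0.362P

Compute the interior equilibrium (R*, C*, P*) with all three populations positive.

R* ≈ 767, C* ≈ 67.2, P* ≈ 34.2

From dP/dt = 0: 0.00539C* = 0.362, so C* = 67.2.
From dR/dt = 0: 0.876(1 - R*/1030) = 0.00333·67.2, giving R* = 1030·(1 - 0.255) = 767.
From dC/dt = 0: 0.00164·767 - 0.546 = 0.0208P*, so P* = 0.712/0.0208 = 34.2.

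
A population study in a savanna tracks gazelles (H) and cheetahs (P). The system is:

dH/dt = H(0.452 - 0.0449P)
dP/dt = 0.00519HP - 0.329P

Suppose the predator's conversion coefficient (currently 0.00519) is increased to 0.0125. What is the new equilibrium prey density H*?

H* ≈ 26.3

At the interior fixed point, setting dP/dt = 0 with P > 0 fixes H* = (predator death rate)/(HP coefficient) — independent of the other coefficients.
With the change, H* = 0.329/0.0125 = 26.3; it falls from 63.4.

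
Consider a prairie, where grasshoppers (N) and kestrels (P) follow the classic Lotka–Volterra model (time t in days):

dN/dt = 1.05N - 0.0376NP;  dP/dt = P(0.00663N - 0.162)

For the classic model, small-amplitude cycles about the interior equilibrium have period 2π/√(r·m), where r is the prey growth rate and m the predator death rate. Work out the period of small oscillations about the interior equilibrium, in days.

Here r = 1.05 and m = 0.162, so r·m = 0.17.
ω = √0.17 = 0.412 per day, hence T = 2π/ω ≈ 15.2 days.

T ≈ 15.2 days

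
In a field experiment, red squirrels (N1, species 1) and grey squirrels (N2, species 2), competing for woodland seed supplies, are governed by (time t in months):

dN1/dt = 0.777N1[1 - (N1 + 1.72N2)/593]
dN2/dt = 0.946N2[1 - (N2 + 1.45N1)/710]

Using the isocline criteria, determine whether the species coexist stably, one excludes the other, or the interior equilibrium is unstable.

Compare the nullcline intercepts: K1/α12 = 593/1.72 = 345 < K2 = 710; K2/α21 = 710/1.45 = 490 < K1 = 593.
Since both are reversed, neither can invade when rare; the interior point is a saddle.

unstable coexistence (outcome depends on initial conditions)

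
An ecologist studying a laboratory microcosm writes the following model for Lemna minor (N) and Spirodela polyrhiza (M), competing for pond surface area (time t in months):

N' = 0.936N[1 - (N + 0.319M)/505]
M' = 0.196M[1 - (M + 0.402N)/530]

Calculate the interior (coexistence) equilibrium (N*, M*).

Setting both brackets to zero gives the nullclines N + 0.319M = 505 and 0.402N + M = 530.
Substituting M = 530 - 0.402N into the first: N(1 - 0.319·0.402) = 505 - 0.319·530.
So N* = 336/0.872 = 385, and then M* = 530 - 0.402·385 = 375.

N* ≈ 385, M* ≈ 375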